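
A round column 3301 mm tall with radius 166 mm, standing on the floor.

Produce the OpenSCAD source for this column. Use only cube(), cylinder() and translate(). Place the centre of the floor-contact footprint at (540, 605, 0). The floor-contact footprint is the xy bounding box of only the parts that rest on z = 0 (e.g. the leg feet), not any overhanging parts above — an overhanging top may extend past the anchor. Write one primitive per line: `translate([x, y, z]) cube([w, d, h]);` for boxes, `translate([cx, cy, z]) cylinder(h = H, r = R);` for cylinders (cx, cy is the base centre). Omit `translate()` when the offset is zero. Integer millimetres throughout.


translate([540, 605, 0]) cylinder(h = 3301, r = 166);


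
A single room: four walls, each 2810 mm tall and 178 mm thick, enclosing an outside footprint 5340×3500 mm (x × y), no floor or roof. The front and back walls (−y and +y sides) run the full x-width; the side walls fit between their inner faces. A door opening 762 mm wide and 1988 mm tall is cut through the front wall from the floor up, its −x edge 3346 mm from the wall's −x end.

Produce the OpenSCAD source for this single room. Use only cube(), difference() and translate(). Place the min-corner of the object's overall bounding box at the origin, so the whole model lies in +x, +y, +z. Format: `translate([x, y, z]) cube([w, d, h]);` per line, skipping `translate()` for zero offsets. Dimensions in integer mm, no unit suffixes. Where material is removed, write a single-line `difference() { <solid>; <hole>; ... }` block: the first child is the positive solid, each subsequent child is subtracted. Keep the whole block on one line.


difference() { cube([5340, 178, 2810]); translate([3346, 0, 0]) cube([762, 178, 1988]); }
translate([0, 3322, 0]) cube([5340, 178, 2810]);
translate([0, 178, 0]) cube([178, 3144, 2810]);
translate([5162, 178, 0]) cube([178, 3144, 2810]);


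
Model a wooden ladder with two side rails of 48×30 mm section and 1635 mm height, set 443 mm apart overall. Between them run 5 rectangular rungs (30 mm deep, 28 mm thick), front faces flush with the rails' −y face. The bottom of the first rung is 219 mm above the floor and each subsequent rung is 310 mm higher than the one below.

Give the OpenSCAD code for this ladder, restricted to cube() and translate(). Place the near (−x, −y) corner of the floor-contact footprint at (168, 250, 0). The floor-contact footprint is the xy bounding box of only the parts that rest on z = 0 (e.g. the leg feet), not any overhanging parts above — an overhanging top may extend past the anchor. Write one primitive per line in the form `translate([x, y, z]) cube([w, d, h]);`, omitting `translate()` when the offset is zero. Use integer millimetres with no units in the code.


translate([168, 250, 0]) cube([48, 30, 1635]);
translate([563, 250, 0]) cube([48, 30, 1635]);
translate([216, 250, 219]) cube([347, 30, 28]);
translate([216, 250, 529]) cube([347, 30, 28]);
translate([216, 250, 839]) cube([347, 30, 28]);
translate([216, 250, 1149]) cube([347, 30, 28]);
translate([216, 250, 1459]) cube([347, 30, 28]);


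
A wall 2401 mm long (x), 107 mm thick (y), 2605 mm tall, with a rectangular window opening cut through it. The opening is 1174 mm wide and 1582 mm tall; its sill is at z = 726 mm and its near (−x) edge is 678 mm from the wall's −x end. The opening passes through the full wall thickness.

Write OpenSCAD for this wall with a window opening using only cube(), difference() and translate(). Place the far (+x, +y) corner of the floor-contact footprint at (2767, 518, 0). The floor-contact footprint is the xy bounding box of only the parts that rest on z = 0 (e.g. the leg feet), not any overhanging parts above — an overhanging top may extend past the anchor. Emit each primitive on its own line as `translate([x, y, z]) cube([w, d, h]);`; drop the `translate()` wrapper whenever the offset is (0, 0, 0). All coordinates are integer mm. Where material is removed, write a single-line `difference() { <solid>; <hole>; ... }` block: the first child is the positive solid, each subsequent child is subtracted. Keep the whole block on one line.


difference() { translate([366, 411, 0]) cube([2401, 107, 2605]); translate([1044, 411, 726]) cube([1174, 107, 1582]); }


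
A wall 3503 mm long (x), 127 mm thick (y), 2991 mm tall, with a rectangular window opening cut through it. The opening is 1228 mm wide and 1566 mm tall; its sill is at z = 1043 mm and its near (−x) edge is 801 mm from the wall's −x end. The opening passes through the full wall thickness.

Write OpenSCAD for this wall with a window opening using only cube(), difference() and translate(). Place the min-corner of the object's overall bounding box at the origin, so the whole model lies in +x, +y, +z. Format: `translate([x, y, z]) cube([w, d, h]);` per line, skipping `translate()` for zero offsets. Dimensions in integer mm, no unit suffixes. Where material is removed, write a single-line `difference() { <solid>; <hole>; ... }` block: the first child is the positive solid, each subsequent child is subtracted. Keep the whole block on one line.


difference() { cube([3503, 127, 2991]); translate([801, 0, 1043]) cube([1228, 127, 1566]); }


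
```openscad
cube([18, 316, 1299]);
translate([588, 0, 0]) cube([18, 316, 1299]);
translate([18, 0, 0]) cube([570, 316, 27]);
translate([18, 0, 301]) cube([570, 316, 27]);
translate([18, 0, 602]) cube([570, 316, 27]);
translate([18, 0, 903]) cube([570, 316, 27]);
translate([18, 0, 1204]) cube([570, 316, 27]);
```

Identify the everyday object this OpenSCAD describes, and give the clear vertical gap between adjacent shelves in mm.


A bookshelf. The clear shelf gap is 274 mm.

Two tall side panels with 5 horizontal boards between them — a bookshelf. The first two shelf undersides are at z = 0 and z = 301; with shelf thickness 27, the clear gap is 301 − 0 − 27 = 274 mm.


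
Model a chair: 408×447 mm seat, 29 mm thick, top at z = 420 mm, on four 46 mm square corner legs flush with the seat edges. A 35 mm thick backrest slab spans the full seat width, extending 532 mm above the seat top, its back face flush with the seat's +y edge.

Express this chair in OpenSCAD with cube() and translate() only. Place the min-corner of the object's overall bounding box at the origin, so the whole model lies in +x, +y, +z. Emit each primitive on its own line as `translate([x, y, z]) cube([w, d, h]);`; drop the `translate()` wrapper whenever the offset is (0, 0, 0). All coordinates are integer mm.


// leg_h = 420 - 29 = 391
translate([0, 0, 391]) cube([408, 447, 29]);
cube([46, 46, 391]);
translate([362, 0, 0]) cube([46, 46, 391]);
translate([0, 401, 0]) cube([46, 46, 391]);
translate([362, 401, 0]) cube([46, 46, 391]);
translate([0, 412, 420]) cube([408, 35, 532]);


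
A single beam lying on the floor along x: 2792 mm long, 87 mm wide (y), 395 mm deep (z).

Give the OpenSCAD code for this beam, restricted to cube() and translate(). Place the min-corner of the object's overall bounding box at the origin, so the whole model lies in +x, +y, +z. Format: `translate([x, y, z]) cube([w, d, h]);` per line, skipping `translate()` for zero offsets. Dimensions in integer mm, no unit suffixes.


cube([2792, 87, 395]);


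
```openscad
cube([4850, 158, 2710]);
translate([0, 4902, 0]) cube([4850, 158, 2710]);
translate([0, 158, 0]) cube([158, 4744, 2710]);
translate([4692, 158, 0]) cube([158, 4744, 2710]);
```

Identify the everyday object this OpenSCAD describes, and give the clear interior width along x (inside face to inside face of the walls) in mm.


A house (or room) frame. The interior width is 4534 mm.

Four 2710 mm walls enclosing a rectangle with no floor or roof — a room or house frame. Outside width is 4850 mm and wall thickness is 158 mm, so the interior width is 4850 − 2 × 158 = 4534 mm.


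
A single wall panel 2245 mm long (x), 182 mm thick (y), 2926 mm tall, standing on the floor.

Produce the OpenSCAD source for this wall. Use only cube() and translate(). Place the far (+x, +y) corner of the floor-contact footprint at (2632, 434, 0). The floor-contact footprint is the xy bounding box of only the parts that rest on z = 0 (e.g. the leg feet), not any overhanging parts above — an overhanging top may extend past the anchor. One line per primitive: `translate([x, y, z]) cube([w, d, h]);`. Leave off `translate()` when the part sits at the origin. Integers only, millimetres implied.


translate([387, 252, 0]) cube([2245, 182, 2926]);


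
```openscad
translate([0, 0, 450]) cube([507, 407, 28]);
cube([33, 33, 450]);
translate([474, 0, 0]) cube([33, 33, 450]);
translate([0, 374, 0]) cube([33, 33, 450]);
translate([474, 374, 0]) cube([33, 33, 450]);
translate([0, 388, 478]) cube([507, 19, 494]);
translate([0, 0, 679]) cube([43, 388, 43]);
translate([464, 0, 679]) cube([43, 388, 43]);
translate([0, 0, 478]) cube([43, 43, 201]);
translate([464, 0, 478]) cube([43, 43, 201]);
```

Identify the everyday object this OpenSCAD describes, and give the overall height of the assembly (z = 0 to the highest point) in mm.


A chair. The overall height is 972 mm.

A slab on four corner posts with a tall panel at the back — a chair. The seat slab sits at z = 450 with thickness 28, and the 494 mm backrest starts at the seat top, so the overall height is 450 + 28 + 494 = 972 mm.


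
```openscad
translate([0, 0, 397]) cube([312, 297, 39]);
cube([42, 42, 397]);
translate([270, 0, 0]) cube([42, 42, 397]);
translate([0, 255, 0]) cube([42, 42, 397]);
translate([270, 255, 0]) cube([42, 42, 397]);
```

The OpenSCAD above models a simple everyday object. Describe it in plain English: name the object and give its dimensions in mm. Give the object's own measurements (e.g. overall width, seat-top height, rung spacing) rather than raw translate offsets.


A four-legged stool. The seat is a 312×297×39 mm slab whose top surface is at z = 436 mm; four square legs, each 42×42 mm in cross-section, run from the floor (z = 0) to the underside of the seat, each flush with a corner of the seat.


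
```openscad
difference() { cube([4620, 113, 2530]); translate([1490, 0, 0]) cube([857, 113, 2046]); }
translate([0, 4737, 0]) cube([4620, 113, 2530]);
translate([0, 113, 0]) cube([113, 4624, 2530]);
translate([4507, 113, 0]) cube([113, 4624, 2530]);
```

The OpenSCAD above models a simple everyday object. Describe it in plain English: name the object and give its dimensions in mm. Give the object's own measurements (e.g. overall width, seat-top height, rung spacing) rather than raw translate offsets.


A single room: four walls, each 2530 mm tall and 113 mm thick, enclosing an outside footprint 4620×4850 mm (x × y), no floor or roof. The front and back walls (−y and +y sides) run the full x-width; the side walls fit between their inner faces. A door opening 857 mm wide and 2046 mm tall is cut through the front wall from the floor up, its −x edge 1490 mm from the wall's −x end.


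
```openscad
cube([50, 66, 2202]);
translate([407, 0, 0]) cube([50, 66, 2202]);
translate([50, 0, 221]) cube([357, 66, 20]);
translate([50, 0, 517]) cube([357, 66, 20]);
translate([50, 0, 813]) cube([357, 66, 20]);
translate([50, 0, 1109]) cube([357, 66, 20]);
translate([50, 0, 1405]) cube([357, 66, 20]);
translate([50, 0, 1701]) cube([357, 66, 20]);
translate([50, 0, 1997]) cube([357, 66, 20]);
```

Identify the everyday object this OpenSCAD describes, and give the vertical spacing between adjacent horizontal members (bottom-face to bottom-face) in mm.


A ladder. The rung spacing is 296 mm.

Two tall 50×66 posts with 7 short bars between them — a ladder. Adjacent rungs sit at z = 221 and z = 517, so the spacing is 517 − 221 = 296 mm.


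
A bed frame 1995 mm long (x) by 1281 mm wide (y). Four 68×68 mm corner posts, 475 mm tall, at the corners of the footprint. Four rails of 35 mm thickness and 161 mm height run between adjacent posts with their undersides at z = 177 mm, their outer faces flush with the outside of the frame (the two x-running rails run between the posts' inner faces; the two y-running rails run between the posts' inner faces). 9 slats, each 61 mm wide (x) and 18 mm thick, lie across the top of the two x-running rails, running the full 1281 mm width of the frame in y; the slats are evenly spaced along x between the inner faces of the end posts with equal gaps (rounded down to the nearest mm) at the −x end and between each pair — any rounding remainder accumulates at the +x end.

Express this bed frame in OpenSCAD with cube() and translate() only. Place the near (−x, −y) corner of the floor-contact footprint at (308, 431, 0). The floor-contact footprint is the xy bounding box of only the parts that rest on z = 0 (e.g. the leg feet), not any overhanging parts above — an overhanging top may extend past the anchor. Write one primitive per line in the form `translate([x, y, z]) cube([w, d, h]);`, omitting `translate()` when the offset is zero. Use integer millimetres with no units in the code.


translate([308, 431, 0]) cube([68, 68, 475]);
translate([308, 1644, 0]) cube([68, 68, 475]);
translate([2235, 431, 0]) cube([68, 68, 475]);
translate([2235, 1644, 0]) cube([68, 68, 475]);
translate([376, 431, 177]) cube([1859, 35, 161]);
translate([376, 1677, 177]) cube([1859, 35, 161]);
translate([308, 499, 177]) cube([35, 1145, 161]);
translate([2268, 499, 177]) cube([35, 1145, 161]);
translate([507, 431, 338]) cube([61, 1281, 18]);
translate([699, 431, 338]) cube([61, 1281, 18]);
translate([891, 431, 338]) cube([61, 1281, 18]);
translate([1083, 431, 338]) cube([61, 1281, 18]);
translate([1275, 431, 338]) cube([61, 1281, 18]);
translate([1467, 431, 338]) cube([61, 1281, 18]);
translate([1659, 431, 338]) cube([61, 1281, 18]);
translate([1851, 431, 338]) cube([61, 1281, 18]);
translate([2043, 431, 338]) cube([61, 1281, 18]);


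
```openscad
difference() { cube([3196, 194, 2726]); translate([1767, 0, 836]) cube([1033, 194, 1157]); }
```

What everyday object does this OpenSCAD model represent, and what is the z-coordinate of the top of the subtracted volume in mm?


A wall with a window opening. The window head height is 1993 mm.

A wall with a rectangular opening subtracted — a window. Sill at z = 836, opening 1157 mm tall, so the head is at 836 + 1157 = 1993 mm.


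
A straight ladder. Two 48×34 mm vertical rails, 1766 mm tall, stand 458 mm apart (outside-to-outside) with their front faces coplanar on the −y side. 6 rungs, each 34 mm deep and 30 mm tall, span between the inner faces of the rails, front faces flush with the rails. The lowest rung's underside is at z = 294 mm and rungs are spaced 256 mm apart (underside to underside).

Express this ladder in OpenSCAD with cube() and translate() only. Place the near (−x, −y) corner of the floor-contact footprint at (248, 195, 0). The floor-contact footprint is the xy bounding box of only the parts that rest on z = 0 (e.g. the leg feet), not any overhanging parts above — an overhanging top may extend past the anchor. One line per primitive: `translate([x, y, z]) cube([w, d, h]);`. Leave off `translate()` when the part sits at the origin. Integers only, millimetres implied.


translate([248, 195, 0]) cube([48, 34, 1766]);
translate([658, 195, 0]) cube([48, 34, 1766]);
translate([296, 195, 294]) cube([362, 34, 30]);
translate([296, 195, 550]) cube([362, 34, 30]);
translate([296, 195, 806]) cube([362, 34, 30]);
translate([296, 195, 1062]) cube([362, 34, 30]);
translate([296, 195, 1318]) cube([362, 34, 30]);
translate([296, 195, 1574]) cube([362, 34, 30]);


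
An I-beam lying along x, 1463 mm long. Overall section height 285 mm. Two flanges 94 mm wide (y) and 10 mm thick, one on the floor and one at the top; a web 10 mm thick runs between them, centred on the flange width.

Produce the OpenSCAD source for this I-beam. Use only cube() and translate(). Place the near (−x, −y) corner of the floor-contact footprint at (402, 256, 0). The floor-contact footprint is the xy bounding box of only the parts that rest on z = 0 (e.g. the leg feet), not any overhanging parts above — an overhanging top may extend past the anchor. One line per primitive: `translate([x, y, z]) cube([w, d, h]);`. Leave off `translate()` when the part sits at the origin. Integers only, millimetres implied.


translate([402, 256, 0]) cube([1463, 94, 10]);
translate([402, 298, 10]) cube([1463, 10, 265]);
translate([402, 256, 275]) cube([1463, 94, 10]);


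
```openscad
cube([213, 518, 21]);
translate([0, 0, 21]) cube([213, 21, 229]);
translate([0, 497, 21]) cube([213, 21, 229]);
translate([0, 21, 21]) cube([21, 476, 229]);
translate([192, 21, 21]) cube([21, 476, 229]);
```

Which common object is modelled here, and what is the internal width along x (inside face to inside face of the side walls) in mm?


An open box. The internal width is 171 mm.

A 213×518 base slab with four walls standing on it — an open box. The base is 213 mm wide and the walls are 21 mm thick, so the internal width is 213 − 2 × 21 = 171 mm.


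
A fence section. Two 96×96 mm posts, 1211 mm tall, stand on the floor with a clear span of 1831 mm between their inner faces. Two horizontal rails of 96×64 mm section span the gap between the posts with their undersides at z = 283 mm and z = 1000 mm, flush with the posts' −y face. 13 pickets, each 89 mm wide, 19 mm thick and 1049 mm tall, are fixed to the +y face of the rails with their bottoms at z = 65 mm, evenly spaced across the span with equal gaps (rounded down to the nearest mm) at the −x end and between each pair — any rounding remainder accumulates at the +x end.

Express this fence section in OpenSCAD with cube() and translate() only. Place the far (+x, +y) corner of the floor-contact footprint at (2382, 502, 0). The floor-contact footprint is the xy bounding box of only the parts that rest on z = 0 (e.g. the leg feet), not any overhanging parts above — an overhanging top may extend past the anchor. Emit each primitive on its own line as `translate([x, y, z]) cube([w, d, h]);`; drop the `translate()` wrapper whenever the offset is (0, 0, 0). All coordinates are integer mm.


translate([359, 406, 0]) cube([96, 96, 1211]);
translate([2286, 406, 0]) cube([96, 96, 1211]);
translate([455, 406, 283]) cube([1831, 96, 64]);
translate([455, 406, 1000]) cube([1831, 96, 64]);
translate([503, 502, 65]) cube([89, 19, 1049]);
translate([640, 502, 65]) cube([89, 19, 1049]);
translate([777, 502, 65]) cube([89, 19, 1049]);
translate([914, 502, 65]) cube([89, 19, 1049]);
translate([1051, 502, 65]) cube([89, 19, 1049]);
translate([1188, 502, 65]) cube([89, 19, 1049]);
translate([1325, 502, 65]) cube([89, 19, 1049]);
translate([1462, 502, 65]) cube([89, 19, 1049]);
translate([1599, 502, 65]) cube([89, 19, 1049]);
translate([1736, 502, 65]) cube([89, 19, 1049]);
translate([1873, 502, 65]) cube([89, 19, 1049]);
translate([2010, 502, 65]) cube([89, 19, 1049]);
translate([2147, 502, 65]) cube([89, 19, 1049]);


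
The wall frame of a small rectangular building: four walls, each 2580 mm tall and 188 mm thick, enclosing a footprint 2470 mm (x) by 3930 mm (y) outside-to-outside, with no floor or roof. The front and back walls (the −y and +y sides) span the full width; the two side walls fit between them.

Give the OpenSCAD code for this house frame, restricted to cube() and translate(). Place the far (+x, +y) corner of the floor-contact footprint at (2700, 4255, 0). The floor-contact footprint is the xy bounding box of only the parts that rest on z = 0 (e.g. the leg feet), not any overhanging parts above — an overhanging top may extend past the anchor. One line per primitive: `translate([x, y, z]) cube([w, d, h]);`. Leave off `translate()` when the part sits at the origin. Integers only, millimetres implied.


translate([230, 325, 0]) cube([2470, 188, 2580]);
translate([230, 4067, 0]) cube([2470, 188, 2580]);
translate([230, 513, 0]) cube([188, 3554, 2580]);
translate([2512, 513, 0]) cube([188, 3554, 2580]);


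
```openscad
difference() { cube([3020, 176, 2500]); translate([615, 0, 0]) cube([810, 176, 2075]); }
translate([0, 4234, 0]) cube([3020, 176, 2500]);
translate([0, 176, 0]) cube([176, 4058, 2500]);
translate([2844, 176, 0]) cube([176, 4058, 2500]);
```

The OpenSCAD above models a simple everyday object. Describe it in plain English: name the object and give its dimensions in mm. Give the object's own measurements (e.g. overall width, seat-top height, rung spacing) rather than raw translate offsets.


A single room: four walls, each 2500 mm tall and 176 mm thick, enclosing an outside footprint 3020×4410 mm (x × y), no floor or roof. The front and back walls (−y and +y sides) run the full x-width; the side walls fit between their inner faces. A door opening 810 mm wide and 2075 mm tall is cut through the front wall from the floor up, its −x edge 615 mm from the wall's −x end.


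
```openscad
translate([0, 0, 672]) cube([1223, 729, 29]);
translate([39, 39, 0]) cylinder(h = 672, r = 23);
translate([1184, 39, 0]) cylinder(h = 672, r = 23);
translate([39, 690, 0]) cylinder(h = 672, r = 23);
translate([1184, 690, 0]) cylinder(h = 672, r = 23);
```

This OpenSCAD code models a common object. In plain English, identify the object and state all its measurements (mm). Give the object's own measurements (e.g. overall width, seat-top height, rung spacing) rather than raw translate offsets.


A rectangular dining table. The top is 1223×729×29 mm with its upper surface at z = 701 mm. It stands on four round legs of 46 mm diameter, each leg's bounding box inset 16 mm from the nearest pair of top edges, running from the floor to the underside of the top.


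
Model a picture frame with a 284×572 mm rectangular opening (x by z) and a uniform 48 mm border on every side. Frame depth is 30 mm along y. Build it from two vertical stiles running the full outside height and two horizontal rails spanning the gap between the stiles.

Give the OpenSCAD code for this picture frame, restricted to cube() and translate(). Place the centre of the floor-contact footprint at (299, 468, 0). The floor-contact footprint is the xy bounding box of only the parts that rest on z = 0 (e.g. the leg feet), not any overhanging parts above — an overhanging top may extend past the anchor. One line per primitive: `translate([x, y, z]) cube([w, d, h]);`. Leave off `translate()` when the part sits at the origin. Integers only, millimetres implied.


translate([109, 453, 0]) cube([48, 30, 668]);
translate([441, 453, 0]) cube([48, 30, 668]);
translate([157, 453, 0]) cube([284, 30, 48]);
translate([157, 453, 620]) cube([284, 30, 48]);


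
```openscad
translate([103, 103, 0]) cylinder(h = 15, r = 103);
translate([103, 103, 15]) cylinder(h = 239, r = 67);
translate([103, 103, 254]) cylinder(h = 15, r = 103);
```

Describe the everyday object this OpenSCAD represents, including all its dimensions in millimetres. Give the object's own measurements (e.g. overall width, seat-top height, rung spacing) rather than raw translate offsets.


A spool: two coaxial disc flanges of radius 103 mm and thickness 15 mm, joined by a core cylinder of radius 67 mm and height 239 mm. The lower flange rests on z = 0 and the three cylinders share a vertical axis.


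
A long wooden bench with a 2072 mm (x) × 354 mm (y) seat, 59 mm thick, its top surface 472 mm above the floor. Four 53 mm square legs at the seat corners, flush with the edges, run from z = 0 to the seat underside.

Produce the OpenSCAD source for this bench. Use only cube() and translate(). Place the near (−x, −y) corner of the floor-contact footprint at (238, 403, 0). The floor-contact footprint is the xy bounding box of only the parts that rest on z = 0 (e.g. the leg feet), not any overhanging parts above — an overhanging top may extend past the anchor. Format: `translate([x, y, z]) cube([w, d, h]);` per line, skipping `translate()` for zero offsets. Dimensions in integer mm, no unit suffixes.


translate([238, 403, 413]) cube([2072, 354, 59]);
translate([238, 403, 0]) cube([53, 53, 413]);
translate([238, 704, 0]) cube([53, 53, 413]);
translate([2257, 403, 0]) cube([53, 53, 413]);
translate([2257, 704, 0]) cube([53, 53, 413]);


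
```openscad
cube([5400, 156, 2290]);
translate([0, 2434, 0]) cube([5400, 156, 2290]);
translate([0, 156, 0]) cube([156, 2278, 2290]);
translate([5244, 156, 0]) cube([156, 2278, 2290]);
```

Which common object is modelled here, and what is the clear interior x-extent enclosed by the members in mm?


A house (or room) frame. The interior width is 5088 mm.

Four 2290 mm walls enclosing a rectangle with no floor or roof — a room or house frame. Outside width is 5400 mm and wall thickness is 156 mm, so the interior width is 5400 − 2 × 156 = 5088 mm.


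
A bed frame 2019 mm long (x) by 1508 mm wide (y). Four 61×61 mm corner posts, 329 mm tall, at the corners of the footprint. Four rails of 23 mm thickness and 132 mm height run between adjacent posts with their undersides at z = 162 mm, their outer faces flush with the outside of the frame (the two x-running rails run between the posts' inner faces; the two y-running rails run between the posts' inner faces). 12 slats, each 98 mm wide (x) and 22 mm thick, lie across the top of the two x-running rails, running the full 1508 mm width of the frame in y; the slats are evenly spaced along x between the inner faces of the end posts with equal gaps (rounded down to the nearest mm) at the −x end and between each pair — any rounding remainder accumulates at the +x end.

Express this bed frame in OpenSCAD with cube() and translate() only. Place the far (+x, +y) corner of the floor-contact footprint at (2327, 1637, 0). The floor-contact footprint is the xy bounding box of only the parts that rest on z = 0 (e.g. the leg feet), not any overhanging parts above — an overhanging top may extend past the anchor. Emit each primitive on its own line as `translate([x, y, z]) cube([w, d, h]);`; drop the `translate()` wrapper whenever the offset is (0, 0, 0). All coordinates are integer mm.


translate([308, 129, 0]) cube([61, 61, 329]);
translate([308, 1576, 0]) cube([61, 61, 329]);
translate([2266, 129, 0]) cube([61, 61, 329]);
translate([2266, 1576, 0]) cube([61, 61, 329]);
translate([369, 129, 162]) cube([1897, 23, 132]);
translate([369, 1614, 162]) cube([1897, 23, 132]);
translate([308, 190, 162]) cube([23, 1386, 132]);
translate([2304, 190, 162]) cube([23, 1386, 132]);
translate([424, 129, 294]) cube([98, 1508, 22]);
translate([577, 129, 294]) cube([98, 1508, 22]);
translate([730, 129, 294]) cube([98, 1508, 22]);
translate([883, 129, 294]) cube([98, 1508, 22]);
translate([1036, 129, 294]) cube([98, 1508, 22]);
translate([1189, 129, 294]) cube([98, 1508, 22]);
translate([1342, 129, 294]) cube([98, 1508, 22]);
translate([1495, 129, 294]) cube([98, 1508, 22]);
translate([1648, 129, 294]) cube([98, 1508, 22]);
translate([1801, 129, 294]) cube([98, 1508, 22]);
translate([1954, 129, 294]) cube([98, 1508, 22]);
translate([2107, 129, 294]) cube([98, 1508, 22]);


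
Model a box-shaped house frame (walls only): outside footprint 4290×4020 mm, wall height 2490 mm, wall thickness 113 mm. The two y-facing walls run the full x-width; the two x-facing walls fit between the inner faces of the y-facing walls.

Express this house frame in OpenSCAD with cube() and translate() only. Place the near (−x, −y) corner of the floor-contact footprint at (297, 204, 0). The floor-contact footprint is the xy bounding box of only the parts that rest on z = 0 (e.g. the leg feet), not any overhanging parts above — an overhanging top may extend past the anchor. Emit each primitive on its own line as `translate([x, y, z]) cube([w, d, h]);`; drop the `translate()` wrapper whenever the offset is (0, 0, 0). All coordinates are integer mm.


translate([297, 204, 0]) cube([4290, 113, 2490]);
translate([297, 4111, 0]) cube([4290, 113, 2490]);
translate([297, 317, 0]) cube([113, 3794, 2490]);
translate([4474, 317, 0]) cube([113, 3794, 2490]);


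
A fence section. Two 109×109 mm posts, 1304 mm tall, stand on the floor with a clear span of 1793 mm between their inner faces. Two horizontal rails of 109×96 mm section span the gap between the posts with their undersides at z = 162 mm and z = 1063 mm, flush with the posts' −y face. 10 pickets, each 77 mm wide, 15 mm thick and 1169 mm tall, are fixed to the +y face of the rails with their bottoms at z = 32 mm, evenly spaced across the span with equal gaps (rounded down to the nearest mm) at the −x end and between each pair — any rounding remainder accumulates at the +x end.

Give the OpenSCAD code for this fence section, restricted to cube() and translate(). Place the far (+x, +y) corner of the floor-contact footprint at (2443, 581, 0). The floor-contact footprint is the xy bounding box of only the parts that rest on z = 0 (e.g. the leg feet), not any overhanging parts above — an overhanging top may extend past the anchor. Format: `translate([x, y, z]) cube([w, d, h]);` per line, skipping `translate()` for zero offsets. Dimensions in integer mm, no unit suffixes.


translate([432, 472, 0]) cube([109, 109, 1304]);
translate([2334, 472, 0]) cube([109, 109, 1304]);
translate([541, 472, 162]) cube([1793, 109, 96]);
translate([541, 472, 1063]) cube([1793, 109, 96]);
translate([634, 581, 32]) cube([77, 15, 1169]);
translate([804, 581, 32]) cube([77, 15, 1169]);
translate([974, 581, 32]) cube([77, 15, 1169]);
translate([1144, 581, 32]) cube([77, 15, 1169]);
translate([1314, 581, 32]) cube([77, 15, 1169]);
translate([1484, 581, 32]) cube([77, 15, 1169]);
translate([1654, 581, 32]) cube([77, 15, 1169]);
translate([1824, 581, 32]) cube([77, 15, 1169]);
translate([1994, 581, 32]) cube([77, 15, 1169]);
translate([2164, 581, 32]) cube([77, 15, 1169]);


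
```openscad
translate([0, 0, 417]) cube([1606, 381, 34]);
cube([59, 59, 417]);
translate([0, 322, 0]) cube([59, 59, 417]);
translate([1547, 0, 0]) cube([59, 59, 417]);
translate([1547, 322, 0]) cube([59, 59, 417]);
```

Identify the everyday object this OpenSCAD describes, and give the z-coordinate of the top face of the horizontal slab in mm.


A bench. The seat-top height is 451 mm.

A long slab on four corner posts — a bench. The slab sits at z = 417 with thickness 34, so the top is 417 + 34 = 451 mm.


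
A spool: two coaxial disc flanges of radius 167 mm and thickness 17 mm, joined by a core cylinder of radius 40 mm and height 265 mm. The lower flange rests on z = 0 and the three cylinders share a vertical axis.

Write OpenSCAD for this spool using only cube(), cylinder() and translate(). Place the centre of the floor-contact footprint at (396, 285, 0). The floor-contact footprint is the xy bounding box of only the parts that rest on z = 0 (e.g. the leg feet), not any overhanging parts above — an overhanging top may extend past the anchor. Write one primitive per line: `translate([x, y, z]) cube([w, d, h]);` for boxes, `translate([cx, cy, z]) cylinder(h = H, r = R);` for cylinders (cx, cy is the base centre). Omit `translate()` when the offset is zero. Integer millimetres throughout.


translate([396, 285, 0]) cylinder(h = 17, r = 167);
translate([396, 285, 17]) cylinder(h = 265, r = 40);
translate([396, 285, 282]) cylinder(h = 17, r = 167);


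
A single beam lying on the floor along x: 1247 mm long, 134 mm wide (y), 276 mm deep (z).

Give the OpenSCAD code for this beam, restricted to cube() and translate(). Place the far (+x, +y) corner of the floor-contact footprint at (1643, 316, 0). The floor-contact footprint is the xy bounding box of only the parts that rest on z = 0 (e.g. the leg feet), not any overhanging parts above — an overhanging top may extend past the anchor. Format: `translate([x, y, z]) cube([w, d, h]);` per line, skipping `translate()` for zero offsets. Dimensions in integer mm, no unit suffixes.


translate([396, 182, 0]) cube([1247, 134, 276]);


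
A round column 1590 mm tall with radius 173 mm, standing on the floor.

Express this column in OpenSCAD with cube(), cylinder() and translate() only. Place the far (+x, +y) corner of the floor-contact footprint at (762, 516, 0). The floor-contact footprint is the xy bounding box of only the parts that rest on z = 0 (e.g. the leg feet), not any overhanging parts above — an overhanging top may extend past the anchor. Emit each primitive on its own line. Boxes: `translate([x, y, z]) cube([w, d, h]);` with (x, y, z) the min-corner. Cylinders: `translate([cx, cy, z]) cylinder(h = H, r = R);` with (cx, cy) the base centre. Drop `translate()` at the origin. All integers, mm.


translate([589, 343, 0]) cylinder(h = 1590, r = 173);


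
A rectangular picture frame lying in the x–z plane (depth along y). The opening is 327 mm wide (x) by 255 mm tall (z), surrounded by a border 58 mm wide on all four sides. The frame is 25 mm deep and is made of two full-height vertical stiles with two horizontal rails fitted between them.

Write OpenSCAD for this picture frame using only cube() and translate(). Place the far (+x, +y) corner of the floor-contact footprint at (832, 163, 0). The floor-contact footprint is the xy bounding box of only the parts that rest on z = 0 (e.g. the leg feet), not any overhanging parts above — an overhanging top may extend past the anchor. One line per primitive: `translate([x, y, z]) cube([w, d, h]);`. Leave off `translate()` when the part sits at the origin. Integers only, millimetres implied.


translate([389, 138, 0]) cube([58, 25, 371]);
translate([774, 138, 0]) cube([58, 25, 371]);
translate([447, 138, 0]) cube([327, 25, 58]);
translate([447, 138, 313]) cube([327, 25, 58]);


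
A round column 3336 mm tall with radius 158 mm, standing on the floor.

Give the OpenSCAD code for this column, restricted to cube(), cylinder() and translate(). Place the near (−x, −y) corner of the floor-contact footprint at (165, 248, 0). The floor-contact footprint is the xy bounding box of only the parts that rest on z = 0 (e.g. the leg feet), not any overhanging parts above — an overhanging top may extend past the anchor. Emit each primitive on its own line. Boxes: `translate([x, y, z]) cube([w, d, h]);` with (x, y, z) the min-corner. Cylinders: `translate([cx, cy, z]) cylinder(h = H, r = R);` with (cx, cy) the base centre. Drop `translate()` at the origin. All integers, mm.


translate([323, 406, 0]) cylinder(h = 3336, r = 158);


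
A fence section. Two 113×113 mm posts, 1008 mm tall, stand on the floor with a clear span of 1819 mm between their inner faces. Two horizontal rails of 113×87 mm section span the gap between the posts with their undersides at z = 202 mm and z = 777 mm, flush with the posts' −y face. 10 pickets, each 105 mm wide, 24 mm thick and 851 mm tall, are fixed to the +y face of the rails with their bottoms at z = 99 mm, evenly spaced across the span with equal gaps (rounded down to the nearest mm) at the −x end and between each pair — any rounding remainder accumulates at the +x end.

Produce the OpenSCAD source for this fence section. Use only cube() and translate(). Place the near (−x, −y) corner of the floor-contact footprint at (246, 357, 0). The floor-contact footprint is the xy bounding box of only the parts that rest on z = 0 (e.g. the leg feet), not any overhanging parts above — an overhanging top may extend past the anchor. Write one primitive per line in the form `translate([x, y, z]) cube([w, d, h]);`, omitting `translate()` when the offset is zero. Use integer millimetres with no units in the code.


translate([246, 357, 0]) cube([113, 113, 1008]);
translate([2178, 357, 0]) cube([113, 113, 1008]);
translate([359, 357, 202]) cube([1819, 113, 87]);
translate([359, 357, 777]) cube([1819, 113, 87]);
translate([428, 470, 99]) cube([105, 24, 851]);
translate([602, 470, 99]) cube([105, 24, 851]);
translate([776, 470, 99]) cube([105, 24, 851]);
translate([950, 470, 99]) cube([105, 24, 851]);
translate([1124, 470, 99]) cube([105, 24, 851]);
translate([1298, 470, 99]) cube([105, 24, 851]);
translate([1472, 470, 99]) cube([105, 24, 851]);
translate([1646, 470, 99]) cube([105, 24, 851]);
translate([1820, 470, 99]) cube([105, 24, 851]);
translate([1994, 470, 99]) cube([105, 24, 851]);


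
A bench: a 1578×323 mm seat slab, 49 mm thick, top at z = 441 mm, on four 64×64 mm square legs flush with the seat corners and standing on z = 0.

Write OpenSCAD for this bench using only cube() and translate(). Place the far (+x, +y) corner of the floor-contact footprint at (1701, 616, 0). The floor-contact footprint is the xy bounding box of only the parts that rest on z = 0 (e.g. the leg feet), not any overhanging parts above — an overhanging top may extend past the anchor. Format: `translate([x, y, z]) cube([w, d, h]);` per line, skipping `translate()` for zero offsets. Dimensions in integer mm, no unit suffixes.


translate([123, 293, 392]) cube([1578, 323, 49]);
translate([123, 293, 0]) cube([64, 64, 392]);
translate([123, 552, 0]) cube([64, 64, 392]);
translate([1637, 293, 0]) cube([64, 64, 392]);
translate([1637, 552, 0]) cube([64, 64, 392]);


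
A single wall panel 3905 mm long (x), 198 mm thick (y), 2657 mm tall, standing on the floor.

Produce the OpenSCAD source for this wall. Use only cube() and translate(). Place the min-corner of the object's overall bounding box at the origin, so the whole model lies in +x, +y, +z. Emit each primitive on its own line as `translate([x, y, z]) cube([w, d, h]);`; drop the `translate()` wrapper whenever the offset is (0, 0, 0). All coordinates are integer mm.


cube([3905, 198, 2657]);


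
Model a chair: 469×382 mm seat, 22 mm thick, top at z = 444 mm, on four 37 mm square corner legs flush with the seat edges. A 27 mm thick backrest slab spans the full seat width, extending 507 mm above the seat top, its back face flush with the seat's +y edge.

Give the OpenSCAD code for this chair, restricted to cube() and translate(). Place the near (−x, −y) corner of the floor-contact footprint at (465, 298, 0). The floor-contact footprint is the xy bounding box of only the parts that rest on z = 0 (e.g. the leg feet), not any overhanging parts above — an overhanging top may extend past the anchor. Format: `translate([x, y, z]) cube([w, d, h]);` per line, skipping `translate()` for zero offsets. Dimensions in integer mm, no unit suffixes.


// leg_h = 444 - 22 = 422
translate([465, 298, 422]) cube([469, 382, 22]);
translate([465, 298, 0]) cube([37, 37, 422]);
translate([897, 298, 0]) cube([37, 37, 422]);
translate([465, 643, 0]) cube([37, 37, 422]);
translate([897, 643, 0]) cube([37, 37, 422]);
translate([465, 653, 444]) cube([469, 27, 507]);


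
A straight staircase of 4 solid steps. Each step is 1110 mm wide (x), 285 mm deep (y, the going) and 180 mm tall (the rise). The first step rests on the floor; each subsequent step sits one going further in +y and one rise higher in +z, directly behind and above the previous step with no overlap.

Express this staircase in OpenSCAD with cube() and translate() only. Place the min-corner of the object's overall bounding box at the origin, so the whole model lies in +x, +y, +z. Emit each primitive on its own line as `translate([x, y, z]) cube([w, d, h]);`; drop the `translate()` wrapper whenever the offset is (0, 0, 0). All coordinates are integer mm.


cube([1110, 285, 180]);
translate([0, 285, 180]) cube([1110, 285, 180]);
translate([0, 570, 360]) cube([1110, 285, 180]);
translate([0, 855, 540]) cube([1110, 285, 180]);


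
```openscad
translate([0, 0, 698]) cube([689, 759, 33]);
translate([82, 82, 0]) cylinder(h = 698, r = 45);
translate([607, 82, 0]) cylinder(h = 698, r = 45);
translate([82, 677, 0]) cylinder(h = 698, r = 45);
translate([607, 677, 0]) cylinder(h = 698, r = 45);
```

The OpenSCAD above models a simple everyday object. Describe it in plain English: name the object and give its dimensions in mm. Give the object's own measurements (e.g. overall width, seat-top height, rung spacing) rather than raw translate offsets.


A table: top 689 mm (x) × 759 mm (y), 33 mm thick, upper face at z = 731 mm, on four round legs of 90 mm diameter, each leg's bounding box inset 37 mm from the nearest pair of top edges from z = 0 to the bottom of the top.


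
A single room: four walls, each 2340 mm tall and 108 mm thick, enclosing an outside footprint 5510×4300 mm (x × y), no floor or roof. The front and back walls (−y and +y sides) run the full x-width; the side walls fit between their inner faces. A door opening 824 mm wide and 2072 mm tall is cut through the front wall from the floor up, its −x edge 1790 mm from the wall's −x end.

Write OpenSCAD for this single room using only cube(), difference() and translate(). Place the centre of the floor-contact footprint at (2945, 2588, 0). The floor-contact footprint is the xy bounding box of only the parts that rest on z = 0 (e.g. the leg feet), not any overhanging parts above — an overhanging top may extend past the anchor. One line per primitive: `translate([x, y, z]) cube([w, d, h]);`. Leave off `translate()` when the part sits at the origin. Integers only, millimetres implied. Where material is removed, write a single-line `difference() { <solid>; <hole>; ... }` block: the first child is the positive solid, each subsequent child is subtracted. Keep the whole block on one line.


difference() { translate([190, 438, 0]) cube([5510, 108, 2340]); translate([1980, 438, 0]) cube([824, 108, 2072]); }
translate([190, 4630, 0]) cube([5510, 108, 2340]);
translate([190, 546, 0]) cube([108, 4084, 2340]);
translate([5592, 546, 0]) cube([108, 4084, 2340]);
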